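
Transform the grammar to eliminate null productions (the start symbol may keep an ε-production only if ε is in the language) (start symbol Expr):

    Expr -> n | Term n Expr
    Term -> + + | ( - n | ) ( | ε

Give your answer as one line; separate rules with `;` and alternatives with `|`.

The nullable symbols are {Term}.
ε ∉ L(G), so no ε-production is kept.
Expand every rule over subsets of its nullable positions: Expr → Term n Expr gives Term n Expr | n Expr.

Expr -> n | Term n Expr | n Expr; Term -> + + | ( - n | ) (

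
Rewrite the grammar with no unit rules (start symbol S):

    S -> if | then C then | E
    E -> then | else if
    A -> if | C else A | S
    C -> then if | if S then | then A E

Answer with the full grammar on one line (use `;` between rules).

Unit pairs: A ⇒* {E, S}; S ⇒* {E}.
For each unit pair (A, B), copy every non-unit production of B to A, then drop all unit productions.

S -> then | else if | if | then C then; E -> then | else if; A -> then | else if | if | then C then | C else A; C -> then if | if S then | then A E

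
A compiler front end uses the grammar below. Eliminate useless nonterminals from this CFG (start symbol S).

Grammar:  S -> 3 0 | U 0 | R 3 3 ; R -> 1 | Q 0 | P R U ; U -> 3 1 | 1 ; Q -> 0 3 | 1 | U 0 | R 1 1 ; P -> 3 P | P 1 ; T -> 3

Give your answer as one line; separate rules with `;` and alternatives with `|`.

Generating nonterminals: {Q, R, S, T, U}.
Reachable from S after that: {Q, R, S, U}.
Removed useless symbols: {P, T} and every production mentioning them.

S -> 3 0 | U 0 | R 3 3; R -> 1 | Q 0; U -> 3 1 | 1; Q -> 0 3 | 1 | U 0 | R 1 1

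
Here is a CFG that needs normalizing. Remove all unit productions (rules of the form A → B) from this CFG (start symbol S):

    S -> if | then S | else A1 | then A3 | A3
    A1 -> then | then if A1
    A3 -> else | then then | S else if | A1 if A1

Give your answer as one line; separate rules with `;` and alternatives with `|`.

Unit pairs: S ⇒* {A3}.
For each unit pair (A, B), copy every non-unit production of B to A, then drop all unit productions.

S -> if | then S | else A1 | then A3 | else | then then | S else if | A1 if A1; A1 -> then | then if A1; A3 -> else | then then | S else if | A1 if A1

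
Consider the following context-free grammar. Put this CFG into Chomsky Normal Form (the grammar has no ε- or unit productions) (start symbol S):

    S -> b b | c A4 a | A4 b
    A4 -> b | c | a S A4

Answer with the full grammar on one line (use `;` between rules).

Introduce a nonterminal for each terminal appearing in a rule of length ≥ 2: X1 → b, X2 → c, X3 → a.
Binarize each right-hand side of length ≥ 3 by chaining fresh nonterminals (Y1, Y2, …): affected rules were S → X2 A4 X3; A4 → X3 S A4.

S -> X1 X1 | X2 Y1 | A4 X1; A4 -> b | c | X3 Y2; X1 -> b; X2 -> c; X3 -> a; Y1 -> A4 X3; Y2 -> S A4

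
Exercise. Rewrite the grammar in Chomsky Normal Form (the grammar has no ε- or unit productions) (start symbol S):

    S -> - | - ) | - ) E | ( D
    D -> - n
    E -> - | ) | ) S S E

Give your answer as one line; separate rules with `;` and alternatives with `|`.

S -> - | X1 X2 | X1 Y1 | X3 D; D -> X1 X4; E -> - | ) | X2 Y2; X1 -> -; X2 -> ); X3 -> (; X4 -> n; Y1 -> X2 E; Y2 -> S Y3; Y3 -> S E

Introduce a nonterminal for each terminal appearing in a rule of length ≥ 2: X1 → -, X2 → ), X3 → (, X4 → n.
Binarize each right-hand side of length ≥ 3 by chaining fresh nonterminals (Y1, Y2, …): affected rules were S → X1 X2 E; E → X2 S S E.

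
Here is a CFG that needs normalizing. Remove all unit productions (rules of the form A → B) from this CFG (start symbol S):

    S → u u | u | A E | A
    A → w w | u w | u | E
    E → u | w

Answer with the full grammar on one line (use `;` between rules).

S → u | w | u u | A E | w w | u w; A → u | w | w w | u w; E → u | w

Unit pairs: A ⇒* {E}; S ⇒* {A, E}.
Replace each nonterminal's rules with the union of the non-unit rules of every nonterminal it unit-derives.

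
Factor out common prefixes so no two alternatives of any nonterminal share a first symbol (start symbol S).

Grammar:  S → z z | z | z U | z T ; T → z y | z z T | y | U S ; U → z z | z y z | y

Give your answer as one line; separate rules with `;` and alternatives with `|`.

S → z S'; T → y | U S | z T'; U → y | z U'; S' → z | ε | U | T; T' → y | z T; U' → z | y z

S has alternatives sharing prefix 'z': factor to S → z S' with S' → z | ε | U | T.
T has alternatives sharing prefix 'z': factor to T → z T' with T' → y | z T.
U has alternatives sharing prefix 'z': factor to U → z U' with U' → z | y z.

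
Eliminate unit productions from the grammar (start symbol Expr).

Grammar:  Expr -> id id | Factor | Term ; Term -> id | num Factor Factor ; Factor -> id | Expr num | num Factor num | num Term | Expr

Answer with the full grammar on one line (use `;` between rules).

Expr -> id | num Factor Factor | Expr num | num Factor num | num Term | id id; Term -> id | num Factor Factor; Factor -> id | num Factor Factor | Expr num | num Factor num | num Term | id id

Unit pairs: Expr ⇒* {Factor, Term}; Factor ⇒* {Expr, Term}.
For every A with A ⇒* B via unit rules, add B's non-unit alternatives to A; then delete every rule of the form X → Y.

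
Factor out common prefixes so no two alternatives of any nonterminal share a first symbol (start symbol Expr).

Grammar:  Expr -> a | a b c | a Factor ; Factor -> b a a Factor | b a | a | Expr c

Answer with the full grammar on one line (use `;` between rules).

Expr has alternatives sharing prefix 'a': factor to Expr → a Expr1 with Expr1 → ε | b c | Factor.
Factor has alternatives sharing prefix 'b a': factor to Factor → b a Factor1 with Factor1 → a Factor | ε.

Expr -> a Expr1; Factor -> a | Expr c | b a Factor1; Expr1 -> epsilon | b c | Factor; Factor1 -> a Factor | epsilon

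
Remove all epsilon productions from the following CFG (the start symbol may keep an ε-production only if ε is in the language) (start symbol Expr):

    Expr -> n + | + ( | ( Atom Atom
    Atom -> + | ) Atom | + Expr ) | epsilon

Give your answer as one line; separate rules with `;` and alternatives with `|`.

Expr -> n + | + ( | ( Atom Atom | ( Atom | (; Atom -> + | ) Atom | ) | + Expr )

Nullable nonterminals: {Atom}.
ε ∉ L(G), so no ε-production is kept.
Add the nullable-subset variants: Expr → ( Atom Atom gives ( Atom Atom | ( Atom | (. Atom → ) Atom gives ) Atom | ).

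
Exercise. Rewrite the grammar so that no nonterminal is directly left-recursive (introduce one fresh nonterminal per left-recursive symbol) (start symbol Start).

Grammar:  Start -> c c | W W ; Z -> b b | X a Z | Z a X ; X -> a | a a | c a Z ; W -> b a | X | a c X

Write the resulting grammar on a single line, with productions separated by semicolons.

Start -> c c | W W; Z -> b b Z1 | X a Z Z1; X -> a | a a | c a Z; W -> b a | X | a c X; Z1 -> a X Z1 | ε

Directly left-recursive nonterminal: Z.
For Z: α = {a X}, β = {b b, X a Z}. Rewrite as Z → β Z1 and Z1 → α Z1 | ε.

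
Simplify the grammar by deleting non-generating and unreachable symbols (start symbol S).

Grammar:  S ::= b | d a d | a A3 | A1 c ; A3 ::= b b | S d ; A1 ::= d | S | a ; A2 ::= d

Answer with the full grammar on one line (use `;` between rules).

S ::= b | d a d | a A3 | A1 c; A3 ::= b b | S d; A1 ::= d | S | a

Generating nonterminals: {A1, A2, A3, S}.
Reachable from S after that: {A1, A3, S}.
Removed useless symbols: {A2} and every production mentioning them.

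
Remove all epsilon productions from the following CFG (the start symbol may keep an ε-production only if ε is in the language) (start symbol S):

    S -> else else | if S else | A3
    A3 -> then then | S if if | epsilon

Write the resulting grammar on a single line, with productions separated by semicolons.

S -> else else | if S else | if else | A3 | ε; A3 -> then then | S if if | if if

The nullable symbols are {A3, S}.
ε ∈ L(G) since S is nullable, so keep S → ε.
Expand every rule over subsets of its nullable positions: S → if S else gives if S else | if else. A3 → S if if gives S if if | if if.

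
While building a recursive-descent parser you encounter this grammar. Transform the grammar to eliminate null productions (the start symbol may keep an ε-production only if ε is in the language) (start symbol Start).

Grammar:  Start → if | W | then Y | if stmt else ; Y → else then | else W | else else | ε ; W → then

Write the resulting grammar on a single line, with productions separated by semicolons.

Start → if | W | then Y | then | if stmt else; Y → else then | else W | else else; W → then

Nullable set = {Y}.
ε ∉ L(G), so no ε-production is kept.
Expand every rule over subsets of its nullable positions: Start → then Y gives then Y | then.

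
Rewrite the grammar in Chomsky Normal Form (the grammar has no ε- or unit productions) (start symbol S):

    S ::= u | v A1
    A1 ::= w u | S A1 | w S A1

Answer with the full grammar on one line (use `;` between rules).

Introduce a nonterminal for each terminal appearing in a rule of length ≥ 2: X1 → v, X2 → w, X3 → u.
Binarize each right-hand side of length ≥ 3 by chaining fresh nonterminals (Y1, Y2, …): affected rules were A1 → X2 S A1.

S ::= u | X1 A1; A1 ::= X2 X3 | S A1 | X2 Y1; X1 ::= v; X2 ::= w; X3 ::= u; Y1 ::= S A1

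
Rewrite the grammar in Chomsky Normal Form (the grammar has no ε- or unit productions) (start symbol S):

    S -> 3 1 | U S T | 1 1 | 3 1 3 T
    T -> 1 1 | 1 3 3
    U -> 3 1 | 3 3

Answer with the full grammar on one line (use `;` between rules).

Introduce a nonterminal for each terminal appearing in a rule of length ≥ 2: X1 → 3, X2 → 1.
Binarize each right-hand side of length ≥ 3 by chaining fresh nonterminals (Y1, Y2, …): affected rules were S → U S T; S → X1 X2 X1 T; T → X2 X1 X1.

S -> X1 X2 | U Y1 | X2 X2 | X1 Y2; T -> X2 X2 | X2 Y4; U -> X1 X2 | X1 X1; X1 -> 3; X2 -> 1; Y1 -> S T; Y2 -> X2 Y3; Y3 -> X1 T; Y4 -> X1 X1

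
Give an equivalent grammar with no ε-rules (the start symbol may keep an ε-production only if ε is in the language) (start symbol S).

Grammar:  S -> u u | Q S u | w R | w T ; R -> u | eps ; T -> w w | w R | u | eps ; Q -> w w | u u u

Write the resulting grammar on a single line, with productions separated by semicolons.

S -> u u | Q S u | w R | w | w T; R -> u; T -> w w | w R | w | u; Q -> w w | u u u

Nullable set = {R, T}.
ε ∉ L(G), so no ε-production is kept.
Add the nullable-subset variants: S → w R gives w R | w. T → w R gives w R | w.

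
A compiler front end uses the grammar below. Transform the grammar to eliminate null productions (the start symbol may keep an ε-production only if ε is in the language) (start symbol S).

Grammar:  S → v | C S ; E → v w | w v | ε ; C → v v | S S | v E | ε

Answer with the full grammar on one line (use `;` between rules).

S → v | C S; E → v w | w v; C → v v | S S | v E | v

The nullable symbols are {C, E}.
ε ∉ L(G), so no ε-production is kept.
Add the nullable-subset variants: C → v E gives v E | v.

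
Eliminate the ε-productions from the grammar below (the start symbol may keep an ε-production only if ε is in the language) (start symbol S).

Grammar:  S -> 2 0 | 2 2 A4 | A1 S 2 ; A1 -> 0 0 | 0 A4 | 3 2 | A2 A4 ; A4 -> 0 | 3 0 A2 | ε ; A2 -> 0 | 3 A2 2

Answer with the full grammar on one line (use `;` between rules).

S -> 2 0 | 2 2 A4 | 2 2 | A1 S 2; A1 -> 0 0 | 0 A4 | 0 | 3 2 | A2 A4 | A2; A4 -> 0 | 3 0 A2; A2 -> 0 | 3 A2 2

The nullable symbols are {A4}.
ε ∉ L(G), so no ε-production is kept.
Expand every rule over subsets of its nullable positions: S → 2 2 A4 gives 2 2 A4 | 2 2. A1 → 0 A4 gives 0 A4 | 0. A1 → A2 A4 gives A2 A4 | A2.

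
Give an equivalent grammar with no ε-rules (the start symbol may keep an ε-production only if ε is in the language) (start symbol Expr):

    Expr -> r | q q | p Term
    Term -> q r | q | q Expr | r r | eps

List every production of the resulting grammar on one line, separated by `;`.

Nullable nonterminals: {Term}.
ε ∉ L(G), so no ε-production is kept.
For each production, add variants omitting each subset of nullable occurrences: Expr → p Term gives p Term | p.

Expr -> r | q q | p Term | p; Term -> q r | q | q Expr | r r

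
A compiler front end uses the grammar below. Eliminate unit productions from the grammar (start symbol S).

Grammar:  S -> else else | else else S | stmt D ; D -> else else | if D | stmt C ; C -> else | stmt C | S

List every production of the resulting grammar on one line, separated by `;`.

Unit pairs: C ⇒* {S}.
For every A with A ⇒* B via unit rules, add B's non-unit alternatives to A; then delete every rule of the form X → Y.

S -> else else | else else S | stmt D; D -> else else | if D | stmt C; C -> else | stmt C | else else | else else S | stmt D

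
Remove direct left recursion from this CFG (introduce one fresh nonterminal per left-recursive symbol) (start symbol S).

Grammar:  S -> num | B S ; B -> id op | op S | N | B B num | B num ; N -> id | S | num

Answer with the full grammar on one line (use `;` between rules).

S -> num | B S; B -> id op B' | op S B' | N B'; N -> id | S | num; B' -> B num B' | num B' | ε

Directly left-recursive nonterminal: B.
For B: α = {B num, num}, β = {id op, op S, N}. Rewrite as B → β B' and B' → α B' | ε.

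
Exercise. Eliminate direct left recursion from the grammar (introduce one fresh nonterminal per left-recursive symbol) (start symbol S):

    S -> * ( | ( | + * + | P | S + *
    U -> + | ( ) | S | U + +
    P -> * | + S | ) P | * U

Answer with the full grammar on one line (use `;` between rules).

S -> * ( S' | ( S' | + * + S' | P S'; U -> + U' | ( ) U' | S U'; P -> * | + S | ) P | * U; S' -> + * S' | epsilon; U' -> + + U' | epsilon

Directly left-recursive nonterminals: S, U.
For S: α = {+ *}, β = {* (, (, + * +, P}. Rewrite as S → β S' and S' → α S' | ε.
For U: α = {+ +}, β = {+, ( ), S}. Rewrite as U → β U' and U' → α U' | ε.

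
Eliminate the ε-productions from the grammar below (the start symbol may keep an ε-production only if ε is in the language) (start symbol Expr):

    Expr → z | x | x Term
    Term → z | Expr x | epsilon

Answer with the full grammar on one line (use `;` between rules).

The nullable symbols are {Term}.
ε ∉ L(G), so no ε-production is kept.

Expr → z | x | x Term; Term → z | Expr x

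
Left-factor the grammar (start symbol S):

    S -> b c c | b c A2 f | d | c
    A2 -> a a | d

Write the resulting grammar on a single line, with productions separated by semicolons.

S -> d | c | b c S'; A2 -> a a | d; S' -> c | A2 f

S has alternatives sharing prefix 'b c': factor to S → b c S' with S' → c | A2 f.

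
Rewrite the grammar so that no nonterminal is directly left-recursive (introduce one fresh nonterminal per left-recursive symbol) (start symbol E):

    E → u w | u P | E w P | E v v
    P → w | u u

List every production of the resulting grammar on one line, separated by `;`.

E → u w E' | u P E'; P → w | u u; E' → w P E' | v v E' | ε

Left recursion appears on E.
For E: α = {w P, v v}, β = {u w, u P}. Rewrite as E → β E' and E' → α E' | ε.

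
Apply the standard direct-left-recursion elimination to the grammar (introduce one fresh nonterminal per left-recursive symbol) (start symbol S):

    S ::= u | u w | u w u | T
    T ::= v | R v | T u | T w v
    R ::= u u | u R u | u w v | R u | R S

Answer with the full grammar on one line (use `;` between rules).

T, R are directly left-recursive.
For T: α = {u, w v}, β = {v, R v}. Rewrite as T → β T' and T' → α T' | ε.
For R: α = {u, S}, β = {u u, u R u, u w v}. Rewrite as R → β R' and R' → α R' | ε.

S ::= u | u w | u w u | T; T ::= v T' | R v T'; R ::= u u R' | u R u R' | u w v R'; T' ::= u T' | w v T' | ε; R' ::= u R' | S R' | ε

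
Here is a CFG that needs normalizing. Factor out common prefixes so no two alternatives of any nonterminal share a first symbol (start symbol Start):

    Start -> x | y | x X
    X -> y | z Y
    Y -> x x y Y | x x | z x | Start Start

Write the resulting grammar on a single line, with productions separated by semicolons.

Start has alternatives sharing prefix 'x': factor to Start → x Start1 with Start1 → ε | X.
Y has alternatives sharing prefix 'x x': factor to Y → x x Y1 with Y1 → y Y | ε.

Start -> y | x Start1; X -> y | z Y; Y -> z x | Start Start | x x Y1; Start1 -> eps | X; Y1 -> y Y | eps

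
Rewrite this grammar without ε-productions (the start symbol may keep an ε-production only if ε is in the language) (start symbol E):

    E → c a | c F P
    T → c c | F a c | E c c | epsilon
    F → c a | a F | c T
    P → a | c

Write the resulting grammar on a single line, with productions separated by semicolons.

Nullable set = {T}.
ε ∉ L(G), so no ε-production is kept.
Expand every rule over subsets of its nullable positions: F → c T gives c T | c.

E → c a | c F P; T → c c | F a c | E c c; F → c a | a F | c T | c; P → a | c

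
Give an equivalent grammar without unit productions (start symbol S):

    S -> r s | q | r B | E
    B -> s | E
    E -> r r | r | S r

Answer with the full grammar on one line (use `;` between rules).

Unit pairs: B ⇒* {E}; S ⇒* {E}.
Replace each nonterminal's rules with the union of the non-unit rules of every nonterminal it unit-derives.

S -> r r | r | S r | r s | q | r B; B -> s | r r | r | S r; E -> r r | r | S r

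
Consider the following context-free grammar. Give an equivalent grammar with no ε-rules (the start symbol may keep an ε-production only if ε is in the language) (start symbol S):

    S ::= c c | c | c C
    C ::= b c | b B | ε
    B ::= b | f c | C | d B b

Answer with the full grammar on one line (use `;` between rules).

The nullable symbols are {B, C}.
ε ∉ L(G), so no ε-production is kept.
For each production, add variants omitting each subset of nullable occurrences: C → b B gives b B | b. B → d B b gives d B b | d b.

S ::= c c | c | c C; C ::= b c | b B | b; B ::= b | f c | C | d B b | d b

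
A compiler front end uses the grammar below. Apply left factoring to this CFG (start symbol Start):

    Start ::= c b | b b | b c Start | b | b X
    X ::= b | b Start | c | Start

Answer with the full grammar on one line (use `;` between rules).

Start has alternatives sharing prefix 'b': factor to Start → b Start1 with Start1 → b | c Start | ε | X.
X has alternatives sharing prefix 'b': factor to X → b X1 with X1 → ε | Start.

Start ::= c b | b Start1; X ::= c | Start | b X1; Start1 ::= b | c Start | ε | X; X1 ::= ε | Start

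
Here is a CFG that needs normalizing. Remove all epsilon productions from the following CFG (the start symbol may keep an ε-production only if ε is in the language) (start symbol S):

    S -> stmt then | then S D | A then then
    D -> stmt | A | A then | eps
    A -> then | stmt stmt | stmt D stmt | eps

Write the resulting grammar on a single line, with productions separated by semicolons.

S -> stmt then | then S D | then S | A then then | then then; D -> stmt | A | A then | then; A -> then | stmt stmt | stmt D stmt

Nullable set = {A, D}.
ε ∉ L(G), so no ε-production is kept.
For each production, add variants omitting each subset of nullable occurrences: S → then S D gives then S D | then S. S → A then then gives A then then | then then. D → A then gives A then | then.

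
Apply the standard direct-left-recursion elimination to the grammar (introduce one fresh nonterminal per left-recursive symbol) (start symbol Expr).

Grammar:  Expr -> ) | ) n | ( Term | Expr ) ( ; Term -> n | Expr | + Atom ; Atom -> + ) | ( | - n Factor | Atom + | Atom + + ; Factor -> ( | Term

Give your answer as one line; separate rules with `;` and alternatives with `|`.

Expr -> ) Expr1 | ) n Expr1 | ( Term Expr1; Term -> n | Expr | + Atom; Atom -> + ) Atom1 | ( Atom1 | - n Factor Atom1; Factor -> ( | Term; Expr1 -> ) ( Expr1 | ε; Atom1 -> + Atom1 | + + Atom1 | ε

Left recursion appears on Expr, Atom.
For Expr: α = {) (}, β = {), ) n, ( Term}. Rewrite as Expr → β Expr1 and Expr1 → α Expr1 | ε.
For Atom: α = {+, + +}, β = {+ ), (, - n Factor}. Rewrite as Atom → β Atom1 and Atom1 → α Atom1 | ε.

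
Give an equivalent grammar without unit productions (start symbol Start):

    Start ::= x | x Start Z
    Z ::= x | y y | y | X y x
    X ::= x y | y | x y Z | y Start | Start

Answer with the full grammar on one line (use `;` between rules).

Unit pairs: X ⇒* {Start}.
For every A with A ⇒* B via unit rules, add B's non-unit alternatives to A; then delete every rule of the form X → Y.

Start ::= x | x Start Z; Z ::= x | y y | y | X y x; X ::= x | x Start Z | x y | y | x y Z | y Start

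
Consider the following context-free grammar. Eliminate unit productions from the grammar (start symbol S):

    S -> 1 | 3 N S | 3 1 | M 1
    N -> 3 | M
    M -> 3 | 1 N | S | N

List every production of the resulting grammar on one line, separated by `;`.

S -> 1 | 3 N S | 3 1 | M 1; N -> 1 | 3 N S | 3 1 | M 1 | 3 | 1 N; M -> 1 | 3 N S | 3 1 | M 1 | 3 | 1 N

Unit pairs: M ⇒* {N, S}; N ⇒* {M, S}.
Replace each nonterminal's rules with the union of the non-unit rules of every nonterminal it unit-derives.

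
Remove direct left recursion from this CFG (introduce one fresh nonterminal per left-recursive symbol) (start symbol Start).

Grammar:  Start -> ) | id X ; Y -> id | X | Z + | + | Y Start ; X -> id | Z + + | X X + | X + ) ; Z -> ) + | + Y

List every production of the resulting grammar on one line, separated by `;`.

Left recursion appears on Y, X.
For Y: α = {Start}, β = {id, X, Z +, +}. Rewrite as Y → β Y1 and Y1 → α Y1 | ε.
For X: α = {X +, + )}, β = {id, Z + +}. Rewrite as X → β X1 and X1 → α X1 | ε.

Start -> ) | id X; Y -> id Y1 | X Y1 | Z + Y1 | + Y1; X -> id X1 | Z + + X1; Z -> ) + | + Y; Y1 -> Start Y1 | ε; X1 -> X + X1 | + ) X1 | ε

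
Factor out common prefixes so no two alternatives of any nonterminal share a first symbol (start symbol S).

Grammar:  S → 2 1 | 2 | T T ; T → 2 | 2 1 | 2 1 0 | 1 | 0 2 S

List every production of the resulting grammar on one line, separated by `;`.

S → T T | 2 S'; T → 1 | 0 2 S | 2 T'; S' → 1 | ε; T' → ε | 1 T''; T'' → ε | 0

S has alternatives sharing prefix '2': factor to S → 2 S' with S' → 1 | ε.
T has alternatives sharing prefix '2': factor to T → 2 T' with T' → ε | 1 | 1 0.
T' has alternatives sharing prefix '1': factor to T' → 1 T'' with T'' → ε | 0.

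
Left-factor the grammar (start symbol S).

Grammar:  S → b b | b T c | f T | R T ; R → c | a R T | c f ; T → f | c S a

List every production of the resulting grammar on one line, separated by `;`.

S has alternatives sharing prefix 'b': factor to S → b S' with S' → b | T c.
R has alternatives sharing prefix 'c': factor to R → c R' with R' → ε | f.

S → f T | R T | b S'; R → a R T | c R'; T → f | c S a; S' → b | T c; R' → ε | f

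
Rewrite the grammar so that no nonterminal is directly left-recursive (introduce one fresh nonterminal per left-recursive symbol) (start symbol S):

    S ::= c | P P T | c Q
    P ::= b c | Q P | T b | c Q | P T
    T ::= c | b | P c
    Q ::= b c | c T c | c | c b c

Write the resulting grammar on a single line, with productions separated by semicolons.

S ::= c | P P T | c Q; P ::= b c P' | Q P P' | T b P' | c Q P'; T ::= c | b | P c; Q ::= b c | c T c | c | c b c; P' ::= T P' | ε

Left recursion appears on P.
For P: α = {T}, β = {b c, Q P, T b, c Q}. Rewrite as P → β P' and P' → α P' | ε.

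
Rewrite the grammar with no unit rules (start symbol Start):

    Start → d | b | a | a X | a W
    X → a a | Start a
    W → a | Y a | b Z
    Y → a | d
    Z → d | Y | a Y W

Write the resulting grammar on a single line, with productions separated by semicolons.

Unit pairs: Z ⇒* {Y}.
For every A with A ⇒* B via unit rules, add B's non-unit alternatives to A; then delete every rule of the form X → Y.

Start → d | b | a | a X | a W; X → a a | Start a; W → a | Y a | b Z; Y → a | d; Z → d | a Y W | a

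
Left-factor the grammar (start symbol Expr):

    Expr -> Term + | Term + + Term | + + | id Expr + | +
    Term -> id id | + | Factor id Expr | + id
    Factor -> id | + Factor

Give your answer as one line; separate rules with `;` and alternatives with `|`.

Expr has alternatives sharing prefix 'Term +': factor to Expr → Term + Expr1 with Expr1 → ε | + Term.
Expr has alternatives sharing prefix '+': factor to Expr → + Expr2 with Expr2 → + | ε.
Term has alternatives sharing prefix '+': factor to Term → + Term1 with Term1 → ε | id.

Expr -> id Expr + | Term + Expr1 | + Expr2; Term -> id id | Factor id Expr | + Term1; Factor -> id | + Factor; Expr1 -> ε | + Term; Expr2 -> + | ε; Term1 -> ε | id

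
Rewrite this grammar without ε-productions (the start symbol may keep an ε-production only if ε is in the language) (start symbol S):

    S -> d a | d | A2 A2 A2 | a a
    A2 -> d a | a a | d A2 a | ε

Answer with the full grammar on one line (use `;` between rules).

Nullable nonterminals: {A2, S}.
ε ∈ L(G) since S is nullable, so keep S → ε.
For each production, add variants omitting each subset of nullable occurrences: S → A2 A2 A2 gives A2 A2 A2 | A2 A2 | A2.

S -> d a | d | A2 A2 A2 | A2 A2 | A2 | a a | ε; A2 -> d a | a a | d A2 a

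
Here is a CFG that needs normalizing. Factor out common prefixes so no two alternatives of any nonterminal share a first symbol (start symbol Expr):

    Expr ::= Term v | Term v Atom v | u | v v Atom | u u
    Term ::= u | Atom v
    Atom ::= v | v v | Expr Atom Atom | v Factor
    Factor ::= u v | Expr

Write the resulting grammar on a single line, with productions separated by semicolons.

Expr has alternatives sharing prefix 'Term v': factor to Expr → Term v Expr1 with Expr1 → ε | Atom v.
Expr has alternatives sharing prefix 'u': factor to Expr → u Expr2 with Expr2 → ε | u.
Atom has alternatives sharing prefix 'v': factor to Atom → v Atom1 with Atom1 → ε | v | Factor.

Expr ::= v v Atom | Term v Expr1 | u Expr2; Term ::= u | Atom v; Atom ::= Expr Atom Atom | v Atom1; Factor ::= u v | Expr; Expr1 ::= eps | Atom v; Expr2 ::= eps | u; Atom1 ::= eps | v | Factor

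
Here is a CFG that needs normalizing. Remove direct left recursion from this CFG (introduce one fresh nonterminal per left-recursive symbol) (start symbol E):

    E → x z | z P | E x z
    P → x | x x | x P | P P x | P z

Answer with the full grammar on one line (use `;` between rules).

E → x z E' | z P E'; P → x P' | x x P' | x P P'; E' → x z E' | epsilon; P' → P x P' | z P' | epsilon

Left recursion appears on E, P.
For E: α = {x z}, β = {x z, z P}. Rewrite as E → β E' and E' → α E' | ε.
For P: α = {P x, z}, β = {x, x x, x P}. Rewrite as P → β P' and P' → α P' | ε.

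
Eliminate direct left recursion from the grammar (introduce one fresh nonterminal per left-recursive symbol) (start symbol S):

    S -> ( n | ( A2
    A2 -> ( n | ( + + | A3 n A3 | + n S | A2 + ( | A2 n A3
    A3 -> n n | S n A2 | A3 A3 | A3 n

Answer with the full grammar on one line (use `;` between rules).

S -> ( n | ( A2; A2 -> ( n A2' | ( + + A2' | A3 n A3 A2' | + n S A2'; A3 -> n n A3' | S n A2 A3'; A2' -> + ( A2' | n A3 A2' | ε; A3' -> A3 A3' | n A3' | ε

Left recursion appears on A2, A3.
For A2: α = {+ (, n A3}, β = {( n, ( + +, A3 n A3, + n S}. Rewrite as A2 → β A2' and A2' → α A2' | ε.
For A3: α = {A3, n}, β = {n n, S n A2}. Rewrite as A3 → β A3' and A3' → α A3' | ε.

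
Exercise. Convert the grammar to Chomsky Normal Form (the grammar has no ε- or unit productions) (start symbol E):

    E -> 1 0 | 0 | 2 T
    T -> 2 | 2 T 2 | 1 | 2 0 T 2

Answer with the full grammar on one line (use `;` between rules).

Introduce a nonterminal for each terminal appearing in a rule of length ≥ 2: X1 → 1, X2 → 0, X3 → 2.
Binarize each right-hand side of length ≥ 3 by chaining fresh nonterminals (Y1, Y2, …): affected rules were T → X3 T X3; T → X3 X2 T X3.

E -> X1 X2 | 0 | X3 T; T -> 2 | X3 Y1 | 1 | X3 Y2; X1 -> 1; X2 -> 0; X3 -> 2; Y1 -> T X3; Y2 -> X2 Y3; Y3 -> T X3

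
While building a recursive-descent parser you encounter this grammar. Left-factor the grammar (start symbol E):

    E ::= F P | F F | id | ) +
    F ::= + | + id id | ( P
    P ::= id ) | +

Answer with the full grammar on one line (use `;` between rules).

E has alternatives sharing prefix 'F': factor to E → F E' with E' → P | F.
F has alternatives sharing prefix '+': factor to F → + F' with F' → ε | id id.

E ::= id | ) + | F E'; F ::= ( P | + F'; P ::= id ) | +; E' ::= P | F; F' ::= eps | id id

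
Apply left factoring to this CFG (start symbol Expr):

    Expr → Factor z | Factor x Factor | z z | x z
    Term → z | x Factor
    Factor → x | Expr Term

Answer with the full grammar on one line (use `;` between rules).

Expr has alternatives sharing prefix 'Factor': factor to Expr → Factor Expr1 with Expr1 → z | x Factor.

Expr → z z | x z | Factor Expr1; Term → z | x Factor; Factor → x | Expr Term; Expr1 → z | x Factor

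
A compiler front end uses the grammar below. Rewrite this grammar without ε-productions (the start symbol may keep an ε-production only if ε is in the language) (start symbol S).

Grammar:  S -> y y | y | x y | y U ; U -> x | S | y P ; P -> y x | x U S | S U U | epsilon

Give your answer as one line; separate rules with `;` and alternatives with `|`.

S -> y y | y | x y | y U; U -> x | S | y P | y; P -> y x | x U S | S U U

The nullable symbols are {P}.
ε ∉ L(G), so no ε-production is kept.
Expand every rule over subsets of its nullable positions: U → y P gives y P | y.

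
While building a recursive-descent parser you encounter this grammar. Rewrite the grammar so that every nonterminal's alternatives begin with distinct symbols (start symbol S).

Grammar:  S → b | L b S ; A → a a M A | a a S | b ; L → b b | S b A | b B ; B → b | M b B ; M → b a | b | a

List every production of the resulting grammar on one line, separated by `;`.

S → b | L b S; A → b | a a A'; L → S b A | b L'; B → b | M b B; M → a | b M'; A' → M A | S; L' → b | B; M' → a | eps

A has alternatives sharing prefix 'a a': factor to A → a a A' with A' → M A | S.
L has alternatives sharing prefix 'b': factor to L → b L' with L' → b | B.
M has alternatives sharing prefix 'b': factor to M → b M' with M' → a | ε.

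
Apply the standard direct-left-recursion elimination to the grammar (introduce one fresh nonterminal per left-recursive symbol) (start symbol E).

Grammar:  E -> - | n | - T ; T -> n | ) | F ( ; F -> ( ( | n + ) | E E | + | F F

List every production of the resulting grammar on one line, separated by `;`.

Directly left-recursive nonterminal: F.
For F: α = {F}, β = {( (, n + ), E E, +}. Rewrite as F → β F' and F' → α F' | ε.

E -> - | n | - T; T -> n | ) | F (; F -> ( ( F' | n + ) F' | E E F' | + F'; F' -> F F' | epsilon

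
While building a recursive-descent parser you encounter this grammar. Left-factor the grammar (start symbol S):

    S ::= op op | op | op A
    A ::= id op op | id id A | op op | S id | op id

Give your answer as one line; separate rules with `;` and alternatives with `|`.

S has alternatives sharing prefix 'op': factor to S → op S' with S' → op | ε | A.
A has alternatives sharing prefix 'id': factor to A → id A' with A' → op op | id A.
A has alternatives sharing prefix 'op': factor to A → op A'' with A'' → op | id.

S ::= op S'; A ::= S id | id A' | op A''; S' ::= op | ε | A; A' ::= op op | id A; A'' ::= op | id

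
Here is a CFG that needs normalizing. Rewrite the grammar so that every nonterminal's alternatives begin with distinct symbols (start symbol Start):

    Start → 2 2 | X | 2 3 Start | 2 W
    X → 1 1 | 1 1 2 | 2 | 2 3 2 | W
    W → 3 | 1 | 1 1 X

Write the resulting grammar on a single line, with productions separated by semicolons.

Start has alternatives sharing prefix '2': factor to Start → 2 Start1 with Start1 → 2 | 3 Start | W.
X has alternatives sharing prefix '1 1': factor to X → 1 1 X1 with X1 → ε | 2.
X has alternatives sharing prefix '2': factor to X → 2 X2 with X2 → ε | 3 2.
W has alternatives sharing prefix '1': factor to W → 1 W1 with W1 → ε | 1 X.

Start → X | 2 Start1; X → W | 1 1 X1 | 2 X2; W → 3 | 1 W1; Start1 → 2 | 3 Start | W; X1 → ε | 2; X2 → ε | 3 2; W1 → ε | 1 X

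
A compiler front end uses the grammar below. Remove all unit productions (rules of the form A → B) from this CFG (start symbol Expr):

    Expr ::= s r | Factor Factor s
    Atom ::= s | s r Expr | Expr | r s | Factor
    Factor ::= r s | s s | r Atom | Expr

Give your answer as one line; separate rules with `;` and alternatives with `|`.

Expr ::= s r | Factor Factor s; Atom ::= s | s r Expr | r s | s s | r Atom | s r | Factor Factor s; Factor ::= r s | s s | r Atom | s r | Factor Factor s

Unit pairs: Atom ⇒* {Expr, Factor}; Factor ⇒* {Expr}.
Replace each nonterminal's rules with the union of the non-unit rules of every nonterminal it unit-derives.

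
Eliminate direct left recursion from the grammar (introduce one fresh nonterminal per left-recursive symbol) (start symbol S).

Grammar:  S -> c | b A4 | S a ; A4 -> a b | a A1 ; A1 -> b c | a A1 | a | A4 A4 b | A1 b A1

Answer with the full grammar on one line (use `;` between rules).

S, A1 are directly left-recursive.
For S: α = {a}, β = {c, b A4}. Rewrite as S → β S' and S' → α S' | ε.
For A1: α = {b A1}, β = {b c, a A1, a, A4 A4 b}. Rewrite as A1 → β A1' and A1' → α A1' | ε.

S -> c S' | b A4 S'; A4 -> a b | a A1; A1 -> b c A1' | a A1 A1' | a A1' | A4 A4 b A1'; S' -> a S' | epsilon; A1' -> b A1 A1' | epsilon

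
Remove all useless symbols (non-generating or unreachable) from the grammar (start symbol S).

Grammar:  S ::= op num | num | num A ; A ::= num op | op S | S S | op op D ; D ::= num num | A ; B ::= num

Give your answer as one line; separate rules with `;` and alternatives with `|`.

S ::= op num | num | num A; A ::= num op | op S | S S | op op D; D ::= num num | A

Generating nonterminals: {A, B, D, S}.
Reachable from S after that: {A, D, S}.
Removed useless symbols: {B} and every production mentioning them.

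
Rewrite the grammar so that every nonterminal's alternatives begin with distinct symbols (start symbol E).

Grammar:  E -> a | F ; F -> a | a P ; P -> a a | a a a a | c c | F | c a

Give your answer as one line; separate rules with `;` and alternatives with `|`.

E -> a | F; F -> a F'; P -> F | a a P' | c P''; F' -> epsilon | P; P' -> epsilon | a a; P'' -> c | a

F has alternatives sharing prefix 'a': factor to F → a F' with F' → ε | P.
P has alternatives sharing prefix 'a a': factor to P → a a P' with P' → ε | a a.
P has alternatives sharing prefix 'c': factor to P → c P'' with P'' → c | a.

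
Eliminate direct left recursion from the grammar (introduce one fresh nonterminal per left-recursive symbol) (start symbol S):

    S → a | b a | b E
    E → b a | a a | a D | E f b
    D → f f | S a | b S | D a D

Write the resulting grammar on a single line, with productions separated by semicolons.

Left recursion appears on E, D.
For E: α = {f b}, β = {b a, a a, a D}. Rewrite as E → β E' and E' → α E' | ε.
For D: α = {a D}, β = {f f, S a, b S}. Rewrite as D → β D' and D' → α D' | ε.

S → a | b a | b E; E → b a E' | a a E' | a D E'; D → f f D' | S a D' | b S D'; E' → f b E' | ε; D' → a D D' | ε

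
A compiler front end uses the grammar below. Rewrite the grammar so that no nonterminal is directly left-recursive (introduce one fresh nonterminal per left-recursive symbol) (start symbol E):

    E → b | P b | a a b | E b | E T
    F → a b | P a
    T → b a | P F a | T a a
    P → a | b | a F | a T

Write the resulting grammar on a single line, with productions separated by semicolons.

Directly left-recursive nonterminals: E, T.
For E: α = {b, T}, β = {b, P b, a a b}. Rewrite as E → β E' and E' → α E' | ε.
For T: α = {a a}, β = {b a, P F a}. Rewrite as T → β T' and T' → α T' | ε.

E → b E' | P b E' | a a b E'; F → a b | P a; T → b a T' | P F a T'; P → a | b | a F | a T; E' → b E' | T E' | ε; T' → a a T' | ε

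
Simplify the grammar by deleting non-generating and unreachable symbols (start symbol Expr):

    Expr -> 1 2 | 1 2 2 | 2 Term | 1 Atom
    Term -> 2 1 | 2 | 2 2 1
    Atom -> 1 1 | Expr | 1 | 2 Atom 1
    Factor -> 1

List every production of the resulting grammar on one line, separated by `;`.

Generating nonterminals: {Atom, Expr, Factor, Term}.
Reachable from Expr after that: {Atom, Expr, Term}.
Removed useless symbols: {Factor} and every production mentioning them.

Expr -> 1 2 | 1 2 2 | 2 Term | 1 Atom; Term -> 2 1 | 2 | 2 2 1; Atom -> 1 1 | Expr | 1 | 2 Atom 1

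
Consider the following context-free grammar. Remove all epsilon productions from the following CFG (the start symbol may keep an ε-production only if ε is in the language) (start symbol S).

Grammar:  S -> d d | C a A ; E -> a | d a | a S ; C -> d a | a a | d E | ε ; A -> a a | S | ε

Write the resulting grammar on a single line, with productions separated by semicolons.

Nullable nonterminals: {A, C}.
ε ∉ L(G), so no ε-production is kept.
Expand every rule over subsets of its nullable positions: S → C a A gives C a A | C a | a A | a.

S -> d d | C a A | C a | a A | a; E -> a | d a | a S; C -> d a | a a | d E; A -> a a | S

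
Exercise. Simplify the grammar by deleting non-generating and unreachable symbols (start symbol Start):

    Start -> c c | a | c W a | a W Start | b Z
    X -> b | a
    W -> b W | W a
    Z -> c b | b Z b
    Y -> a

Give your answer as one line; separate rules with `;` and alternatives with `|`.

Start -> c c | a | b Z; Z -> c b | b Z b

Generating nonterminals: {Start, X, Y, Z}.
Reachable from Start after that: {Start, Z}.
Removed useless symbols: {W, X, Y} and every production mentioning them.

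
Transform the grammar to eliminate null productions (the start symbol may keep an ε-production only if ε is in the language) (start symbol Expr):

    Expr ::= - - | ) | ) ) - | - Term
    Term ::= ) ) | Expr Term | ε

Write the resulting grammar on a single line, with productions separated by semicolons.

Nullable set = {Term}.
ε ∉ L(G), so no ε-production is kept.
Expand every rule over subsets of its nullable positions: Expr → - Term gives - Term | -. Term → Expr Term gives Expr Term | Expr.

Expr ::= - - | ) | ) ) - | - Term | -; Term ::= ) ) | Expr Term | Expr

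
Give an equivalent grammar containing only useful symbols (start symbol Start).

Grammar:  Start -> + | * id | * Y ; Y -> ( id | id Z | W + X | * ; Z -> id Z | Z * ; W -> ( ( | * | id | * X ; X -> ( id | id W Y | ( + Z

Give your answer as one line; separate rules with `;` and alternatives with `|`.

Start -> + | * id | * Y; Y -> ( id | W + X | *; W -> ( ( | * | id | * X; X -> ( id | id W Y

Generating nonterminals: {Start, W, X, Y}.
Reachable from Start after that: {Start, W, X, Y}.
Removed useless symbols: {Z} and every production mentioning them.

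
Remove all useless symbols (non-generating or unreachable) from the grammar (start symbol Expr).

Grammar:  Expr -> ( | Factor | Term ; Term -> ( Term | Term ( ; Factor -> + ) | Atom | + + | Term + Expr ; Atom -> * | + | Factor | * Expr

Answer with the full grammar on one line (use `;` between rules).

Expr -> ( | Factor; Factor -> + ) | Atom | + +; Atom -> * | + | Factor | * Expr

Generating nonterminals: {Atom, Expr, Factor}.
Reachable from Expr after that: {Atom, Expr, Factor}.
Removed useless symbols: {Term} and every production mentioning them.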